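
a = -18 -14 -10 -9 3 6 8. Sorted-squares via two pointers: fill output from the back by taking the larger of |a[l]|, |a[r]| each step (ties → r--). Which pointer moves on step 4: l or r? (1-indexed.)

l=1 r=7: |-18|>|8| out[7]=324, l++
l=2 r=7: |-14|>|8| out[6]=196, l++
l=3 r=7: |-10|>|8| out[5]=100, l++
l=4 r=7: |-9|>|8| out[4]=81, l++

l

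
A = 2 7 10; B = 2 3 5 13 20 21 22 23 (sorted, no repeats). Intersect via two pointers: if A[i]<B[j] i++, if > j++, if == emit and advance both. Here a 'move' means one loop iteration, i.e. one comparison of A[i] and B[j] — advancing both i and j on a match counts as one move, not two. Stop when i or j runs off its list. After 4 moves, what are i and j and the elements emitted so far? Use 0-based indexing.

i=2, j=3, emitted=[2]

i=0 j=0: 2==2 emit, i++,j++
i=1 j=1: 7>3, j++
i=1 j=2: 7>5, j++
i=1 j=3: 7<13, i++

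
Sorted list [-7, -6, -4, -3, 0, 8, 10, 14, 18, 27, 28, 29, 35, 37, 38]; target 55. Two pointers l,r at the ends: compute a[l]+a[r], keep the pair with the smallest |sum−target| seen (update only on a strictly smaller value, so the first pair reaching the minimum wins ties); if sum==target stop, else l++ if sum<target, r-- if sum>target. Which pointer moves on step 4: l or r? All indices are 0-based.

l

l=0 r=14: -7+38=31 d=24 *, l++
l=1 r=14: -6+38=32 d=23 *, l++
l=2 r=14: -4+38=34 d=21 *, l++
l=3 r=14: -3+38=35 d=20 *, l++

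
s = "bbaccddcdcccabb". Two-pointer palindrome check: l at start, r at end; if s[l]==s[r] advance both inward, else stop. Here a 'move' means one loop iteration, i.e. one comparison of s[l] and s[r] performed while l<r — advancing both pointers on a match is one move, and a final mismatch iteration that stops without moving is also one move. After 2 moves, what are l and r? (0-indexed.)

l=2, r=12

[0,14] 'b'=='b' → l++,r--
[1,13] 'b'=='b' → l++,r--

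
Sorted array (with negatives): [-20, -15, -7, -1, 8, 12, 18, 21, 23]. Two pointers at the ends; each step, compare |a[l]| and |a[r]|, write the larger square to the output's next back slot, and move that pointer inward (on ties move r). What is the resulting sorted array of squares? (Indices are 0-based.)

[0,8] |-20|<=|23| out[8]=529 → r--
[0,7] |-20|<=|21| out[7]=441 → r--
[0,6] |-20|>|18| out[6]=400 → l++
[1,6] |-15|<=|18| out[5]=324 → r--
[1,5] |-15|>|12| out[4]=225 → l++
[2,5] |-7|<=|12| out[3]=144 → r--
[2,4] |-7|<=|8| out[2]=64 → r--
[2,3] |-7|>|-1| out[1]=49 → l++
[3,3] |-1|<=|-1| out[0]=1 → r--

[1, 49, 64, 144, 225, 324, 400, 441, 529]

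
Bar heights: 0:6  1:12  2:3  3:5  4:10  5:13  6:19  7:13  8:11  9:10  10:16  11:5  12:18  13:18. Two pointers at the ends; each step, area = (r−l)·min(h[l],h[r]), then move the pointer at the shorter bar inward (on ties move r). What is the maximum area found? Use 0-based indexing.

max area = 144

l=0 r=13: min(6,18)*13=78 best=78 *, l++
l=1 r=13: min(12,18)*12=144 best=144 *, l++
l=2 r=13: min(3,18)*11=33 best=144, l++
l=3 r=13: min(5,18)*10=50 best=144, l++
l=4 r=13: min(10,18)*9=90 best=144, l++
l=5 r=13: min(13,18)*8=104 best=144, l++
l=6 r=13: min(19,18)*7=126 best=144, r--
l=6 r=12: min(19,18)*6=108 best=144, r--
l=6 r=11: min(19,5)*5=25 best=144, r--
l=6 r=10: min(19,16)*4=64 best=144, r--
l=6 r=9: min(19,10)*3=30 best=144, r--
l=6 r=8: min(19,11)*2=22 best=144, r--
l=6 r=7: min(19,13)*1=13 best=144, r--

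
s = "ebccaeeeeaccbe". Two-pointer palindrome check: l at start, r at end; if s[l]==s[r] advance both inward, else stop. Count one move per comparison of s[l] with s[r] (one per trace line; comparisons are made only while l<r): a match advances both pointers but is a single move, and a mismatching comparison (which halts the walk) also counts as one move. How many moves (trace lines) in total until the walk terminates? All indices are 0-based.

l=0 r=13: 'e'=='e', l++,r--
l=1 r=12: 'b'=='b', l++,r--
l=2 r=11: 'c'=='c', l++,r--
l=3 r=10: 'c'=='c', l++,r--
l=4 r=9: 'a'=='a', l++,r--
l=5 r=8: 'e'=='e', l++,r--
l=6 r=7: 'e'=='e', l++,r--

7 moves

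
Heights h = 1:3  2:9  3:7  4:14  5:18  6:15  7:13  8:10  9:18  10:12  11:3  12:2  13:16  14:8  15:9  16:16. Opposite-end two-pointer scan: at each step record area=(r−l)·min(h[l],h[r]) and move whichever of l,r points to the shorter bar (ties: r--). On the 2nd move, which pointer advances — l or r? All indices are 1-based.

l

[1,16] min(3,16)*15=45 best=45 * → l++
[2,16] min(9,16)*14=126 best=126 * → l++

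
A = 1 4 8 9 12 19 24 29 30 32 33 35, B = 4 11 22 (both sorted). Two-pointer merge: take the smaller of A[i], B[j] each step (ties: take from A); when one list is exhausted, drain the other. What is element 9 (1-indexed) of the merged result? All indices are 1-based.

merged[9] = 22

[i=1,j=1] A[i]=1<=B[j]=4 take 1 → i++
[i=2,j=1] A[i]=4<=B[j]=4 take 4 → i++
[i=3,j=1] A[i]=8>B[j]=4 take 4 → j++
[i=3,j=2] A[i]=8<=B[j]=11 take 8 → i++
[i=4,j=2] A[i]=9<=B[j]=11 take 9 → i++
[i=5,j=2] A[i]=12>B[j]=11 take 11 → j++
[i=5,j=3] A[i]=12<=B[j]=22 take 12 → i++
[i=6,j=3] A[i]=19<=B[j]=22 take 19 → i++
[i=7,j=3] A[i]=24>B[j]=22 take 22 → j++
[i=7,j=4] B done, take A[i]=24 → i++
[i=8,j=4] B done, take A[i]=29 → i++
[i=9,j=4] B done, take A[i]=30 → i++
[i=10,j=4] B done, take A[i]=32 → i++
[i=11,j=4] B done, take A[i]=33 → i++
[i=12,j=4] B done, take A[i]=35 → i++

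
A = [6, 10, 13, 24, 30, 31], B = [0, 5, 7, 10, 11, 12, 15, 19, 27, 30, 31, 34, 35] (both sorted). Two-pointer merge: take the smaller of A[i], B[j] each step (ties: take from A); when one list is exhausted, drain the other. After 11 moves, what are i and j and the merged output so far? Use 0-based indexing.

i=3, j=8, merged so far=[0, 5, 6, 7, 10, 10, 11, 12, 13, 15, 19]

i=0 j=0: A[i]=6>B[j]=0 take 0, j++
i=0 j=1: A[i]=6>B[j]=5 take 5, j++
i=0 j=2: A[i]=6<=B[j]=7 take 6, i++
i=1 j=2: A[i]=10>B[j]=7 take 7, j++
i=1 j=3: A[i]=10<=B[j]=10 take 10, i++
i=2 j=3: A[i]=13>B[j]=10 take 10, j++
i=2 j=4: A[i]=13>B[j]=11 take 11, j++
i=2 j=5: A[i]=13>B[j]=12 take 12, j++
i=2 j=6: A[i]=13<=B[j]=15 take 13, i++
i=3 j=6: A[i]=24>B[j]=15 take 15, j++
i=3 j=7: A[i]=24>B[j]=19 take 19, j++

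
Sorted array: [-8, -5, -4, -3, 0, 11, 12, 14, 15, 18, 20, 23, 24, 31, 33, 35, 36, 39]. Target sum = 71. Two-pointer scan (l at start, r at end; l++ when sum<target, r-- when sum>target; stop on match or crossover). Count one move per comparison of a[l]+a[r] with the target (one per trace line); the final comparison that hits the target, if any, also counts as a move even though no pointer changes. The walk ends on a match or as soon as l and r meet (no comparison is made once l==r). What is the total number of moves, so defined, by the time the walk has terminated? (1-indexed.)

[1,18] -8+39=31 <71 → l++
[2,18] -5+39=34 <71 → l++
[3,18] -4+39=35 <71 → l++
[4,18] -3+39=36 <71 → l++
[5,18] 0+39=39 <71 → l++
[6,18] 11+39=50 <71 → l++
[7,18] 12+39=51 <71 → l++
[8,18] 14+39=53 <71 → l++
[9,18] 15+39=54 <71 → l++
[10,18] 18+39=57 <71 → l++
[11,18] 20+39=59 <71 → l++
[12,18] 23+39=62 <71 → l++
[13,18] 24+39=63 <71 → l++
[14,18] 31+39=70 <71 → l++
[15,18] 33+39=72 >71 → r--
[15,17] 33+36=69 <71 → l++
[16,17] 35+36=71 → found

17 moves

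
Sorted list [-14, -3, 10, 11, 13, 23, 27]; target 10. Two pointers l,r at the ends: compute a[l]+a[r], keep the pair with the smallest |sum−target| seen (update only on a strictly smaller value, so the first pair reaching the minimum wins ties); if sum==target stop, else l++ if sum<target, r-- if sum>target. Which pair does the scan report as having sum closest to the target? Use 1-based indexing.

pair (-3, 13) with sum 10 (|Δ|=0)

l=1 r=7: -14+27=13 d=3 *, r--
l=1 r=6: -14+23=9 d=1 *, l++
l=2 r=6: -3+23=20 d=10, r--
l=2 r=5: -3+13=10 d=0 *, stop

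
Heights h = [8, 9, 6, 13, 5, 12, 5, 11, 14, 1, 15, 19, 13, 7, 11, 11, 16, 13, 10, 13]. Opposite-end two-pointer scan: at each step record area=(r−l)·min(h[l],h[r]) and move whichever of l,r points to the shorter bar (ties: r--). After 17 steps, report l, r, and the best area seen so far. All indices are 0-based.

l=0 r=19: min(8,13)*19=152 best=152 *, l++
l=1 r=19: min(9,13)*18=162 best=162 *, l++
l=2 r=19: min(6,13)*17=102 best=162, l++
l=3 r=19: min(13,13)*16=208 best=208 *, r--
l=3 r=18: min(13,10)*15=150 best=208, r--
l=3 r=17: min(13,13)*14=182 best=208, r--
l=3 r=16: min(13,16)*13=169 best=208, l++
l=4 r=16: min(5,16)*12=60 best=208, l++
l=5 r=16: min(12,16)*11=132 best=208, l++
l=6 r=16: min(5,16)*10=50 best=208, l++
l=7 r=16: min(11,16)*9=99 best=208, l++
l=8 r=16: min(14,16)*8=112 best=208, l++
l=9 r=16: min(1,16)*7=7 best=208, l++
l=10 r=16: min(15,16)*6=90 best=208, l++
l=11 r=16: min(19,16)*5=80 best=208, r--
l=11 r=15: min(19,11)*4=44 best=208, r--
l=11 r=14: min(19,11)*3=33 best=208, r--

l=11, r=13, best area=208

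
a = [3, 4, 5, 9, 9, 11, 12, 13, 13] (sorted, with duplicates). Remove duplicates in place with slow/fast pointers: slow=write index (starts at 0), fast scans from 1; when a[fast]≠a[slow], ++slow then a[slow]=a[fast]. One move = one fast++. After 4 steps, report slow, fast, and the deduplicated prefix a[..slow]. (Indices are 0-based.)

slow=0 fast=1: a[fast]=4≠a[slow]=3 write a[1]=4, slow++,fast++
slow=1 fast=2: a[fast]=5≠a[slow]=4 write a[2]=5, slow++,fast++
slow=2 fast=3: a[fast]=9≠a[slow]=5 write a[3]=9, slow++,fast++
slow=3 fast=4: a[fast]=9=a[slow] dup, fast++

slow=3, fast=5, prefix=[3, 4, 5, 9]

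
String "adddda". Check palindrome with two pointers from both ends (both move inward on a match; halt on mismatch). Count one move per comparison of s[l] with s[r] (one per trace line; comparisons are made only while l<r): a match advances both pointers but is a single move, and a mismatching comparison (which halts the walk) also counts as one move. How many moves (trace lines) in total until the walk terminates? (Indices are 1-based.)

3 moves

[1,6] 'a'=='a' → l++,r--
[2,5] 'd'=='d' → l++,r--
[3,4] 'd'=='d' → l++,r--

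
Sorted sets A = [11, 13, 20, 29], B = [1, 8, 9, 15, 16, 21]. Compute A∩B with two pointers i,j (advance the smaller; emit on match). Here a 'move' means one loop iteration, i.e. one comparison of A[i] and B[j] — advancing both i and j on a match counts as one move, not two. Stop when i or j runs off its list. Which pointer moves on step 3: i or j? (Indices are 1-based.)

j

[i=1,j=1] 11>1 → j++
[i=1,j=2] 11>8 → j++
[i=1,j=3] 11>9 → j++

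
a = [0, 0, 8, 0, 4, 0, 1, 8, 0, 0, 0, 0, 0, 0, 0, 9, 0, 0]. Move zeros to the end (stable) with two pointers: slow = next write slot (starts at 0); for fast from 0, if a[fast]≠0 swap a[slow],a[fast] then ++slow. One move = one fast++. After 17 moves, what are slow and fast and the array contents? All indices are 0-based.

slow=0 fast=0: a[fast]=0, fast++
slow=0 fast=1: a[fast]=0, fast++
slow=0 fast=2: a[fast]=8≠0 swap→a[0]=8, slow++,fast++
slow=1 fast=3: a[fast]=0, fast++
slow=1 fast=4: a[fast]=4≠0 swap→a[1]=4, slow++,fast++
slow=2 fast=5: a[fast]=0, fast++
slow=2 fast=6: a[fast]=1≠0 swap→a[2]=1, slow++,fast++
slow=3 fast=7: a[fast]=8≠0 swap→a[3]=8, slow++,fast++
slow=4 fast=8: a[fast]=0, fast++
slow=4 fast=9: a[fast]=0, fast++
slow=4 fast=10: a[fast]=0, fast++
slow=4 fast=11: a[fast]=0, fast++
slow=4 fast=12: a[fast]=0, fast++
slow=4 fast=13: a[fast]=0, fast++
slow=4 fast=14: a[fast]=0, fast++
slow=4 fast=15: a[fast]=9≠0 swap→a[4]=9, slow++,fast++
slow=5 fast=16: a[fast]=0, fast++

slow=5, fast=17, a=[8, 4, 1, 8, 9, 0, 0, 0, 0, 0, 0, 0, 0, 0, 0, 0, 0, 0]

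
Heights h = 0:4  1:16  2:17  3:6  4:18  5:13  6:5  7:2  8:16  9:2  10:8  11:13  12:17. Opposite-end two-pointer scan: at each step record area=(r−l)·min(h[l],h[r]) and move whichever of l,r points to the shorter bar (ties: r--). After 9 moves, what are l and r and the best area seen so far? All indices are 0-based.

l=0 r=12: min(4,17)*12=48 best=48 *, l++
l=1 r=12: min(16,17)*11=176 best=176 *, l++
l=2 r=12: min(17,17)*10=170 best=176, r--
l=2 r=11: min(17,13)*9=117 best=176, r--
l=2 r=10: min(17,8)*8=64 best=176, r--
l=2 r=9: min(17,2)*7=14 best=176, r--
l=2 r=8: min(17,16)*6=96 best=176, r--
l=2 r=7: min(17,2)*5=10 best=176, r--
l=2 r=6: min(17,5)*4=20 best=176, r--

l=2, r=5, best area=176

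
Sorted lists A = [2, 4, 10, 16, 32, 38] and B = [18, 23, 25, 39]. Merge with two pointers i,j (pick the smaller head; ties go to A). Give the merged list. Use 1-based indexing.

[2, 4, 10, 16, 18, 23, 25, 32, 38, 39]

[i=1,j=1] A[i]=2<=B[j]=18 take 2 → i++
[i=2,j=1] A[i]=4<=B[j]=18 take 4 → i++
[i=3,j=1] A[i]=10<=B[j]=18 take 10 → i++
[i=4,j=1] A[i]=16<=B[j]=18 take 16 → i++
[i=5,j=1] A[i]=32>B[j]=18 take 18 → j++
[i=5,j=2] A[i]=32>B[j]=23 take 23 → j++
[i=5,j=3] A[i]=32>B[j]=25 take 25 → j++
[i=5,j=4] A[i]=32<=B[j]=39 take 32 → i++
[i=6,j=4] A[i]=38<=B[j]=39 take 38 → i++
[i=7,j=4] A done, take B[j]=39 → j++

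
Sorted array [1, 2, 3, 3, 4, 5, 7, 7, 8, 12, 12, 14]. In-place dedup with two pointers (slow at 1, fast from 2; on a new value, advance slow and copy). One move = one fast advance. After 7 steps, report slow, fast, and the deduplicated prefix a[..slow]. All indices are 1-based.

slow=6, fast=9, prefix=[1, 2, 3, 4, 5, 7]

(s=1,f=2) a[fast]=2≠a[slow]=1 write a[2]=2 → slow++,fast++
(s=2,f=3) a[fast]=3≠a[slow]=2 write a[3]=3 → slow++,fast++
(s=3,f=4) a[fast]=3=a[slow] dup → fast++
(s=3,f=5) a[fast]=4≠a[slow]=3 write a[4]=4 → slow++,fast++
(s=4,f=6) a[fast]=5≠a[slow]=4 write a[5]=5 → slow++,fast++
(s=5,f=7) a[fast]=7≠a[slow]=5 write a[6]=7 → slow++,fast++
(s=6,f=8) a[fast]=7=a[slow] dup → fast++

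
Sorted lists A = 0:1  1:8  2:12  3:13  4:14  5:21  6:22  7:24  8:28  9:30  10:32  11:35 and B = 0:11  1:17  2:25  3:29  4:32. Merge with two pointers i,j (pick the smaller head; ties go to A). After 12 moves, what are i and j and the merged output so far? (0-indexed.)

i=9, j=3, merged so far=[1, 8, 11, 12, 13, 14, 17, 21, 22, 24, 25, 28]

i=0 j=0: A[i]=1<=B[j]=11 take 1, i++
i=1 j=0: A[i]=8<=B[j]=11 take 8, i++
i=2 j=0: A[i]=12>B[j]=11 take 11, j++
i=2 j=1: A[i]=12<=B[j]=17 take 12, i++
i=3 j=1: A[i]=13<=B[j]=17 take 13, i++
i=4 j=1: A[i]=14<=B[j]=17 take 14, i++
i=5 j=1: A[i]=21>B[j]=17 take 17, j++
i=5 j=2: A[i]=21<=B[j]=25 take 21, i++
i=6 j=2: A[i]=22<=B[j]=25 take 22, i++
i=7 j=2: A[i]=24<=B[j]=25 take 24, i++
i=8 j=2: A[i]=28>B[j]=25 take 25, j++
i=8 j=3: A[i]=28<=B[j]=29 take 28, i++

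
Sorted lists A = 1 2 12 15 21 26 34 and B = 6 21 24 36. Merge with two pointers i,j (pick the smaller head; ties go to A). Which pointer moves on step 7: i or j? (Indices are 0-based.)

j

i=0 j=0: A[i]=1<=B[j]=6 take 1, i++
i=1 j=0: A[i]=2<=B[j]=6 take 2, i++
i=2 j=0: A[i]=12>B[j]=6 take 6, j++
i=2 j=1: A[i]=12<=B[j]=21 take 12, i++
i=3 j=1: A[i]=15<=B[j]=21 take 15, i++
i=4 j=1: A[i]=21<=B[j]=21 take 21, i++
i=5 j=1: A[i]=26>B[j]=21 take 21, j++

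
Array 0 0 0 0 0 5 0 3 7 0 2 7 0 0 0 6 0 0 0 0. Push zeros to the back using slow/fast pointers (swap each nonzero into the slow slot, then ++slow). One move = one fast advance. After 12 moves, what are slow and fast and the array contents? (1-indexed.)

slow=6, fast=13, a=[5, 3, 7, 2, 7, 0, 0, 0, 0, 0, 0, 0, 0, 0, 0, 6, 0, 0, 0, 0]

slow=1 fast=1: a[fast]=0, fast++
slow=1 fast=2: a[fast]=0, fast++
slow=1 fast=3: a[fast]=0, fast++
slow=1 fast=4: a[fast]=0, fast++
slow=1 fast=5: a[fast]=0, fast++
slow=1 fast=6: a[fast]=5≠0 swap→a[1]=5, slow++,fast++
slow=2 fast=7: a[fast]=0, fast++
slow=2 fast=8: a[fast]=3≠0 swap→a[2]=3, slow++,fast++
slow=3 fast=9: a[fast]=7≠0 swap→a[3]=7, slow++,fast++
slow=4 fast=10: a[fast]=0, fast++
slow=4 fast=11: a[fast]=2≠0 swap→a[4]=2, slow++,fast++
slow=5 fast=12: a[fast]=7≠0 swap→a[5]=7, slow++,fast++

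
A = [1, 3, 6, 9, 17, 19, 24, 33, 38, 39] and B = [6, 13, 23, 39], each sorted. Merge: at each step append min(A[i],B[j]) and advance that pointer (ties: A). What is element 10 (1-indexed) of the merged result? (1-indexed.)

merged[10] = 24

i=1 j=1: A[i]=1<=B[j]=6 take 1, i++
i=2 j=1: A[i]=3<=B[j]=6 take 3, i++
i=3 j=1: A[i]=6<=B[j]=6 take 6, i++
i=4 j=1: A[i]=9>B[j]=6 take 6, j++
i=4 j=2: A[i]=9<=B[j]=13 take 9, i++
i=5 j=2: A[i]=17>B[j]=13 take 13, j++
i=5 j=3: A[i]=17<=B[j]=23 take 17, i++
i=6 j=3: A[i]=19<=B[j]=23 take 19, i++
i=7 j=3: A[i]=24>B[j]=23 take 23, j++
i=7 j=4: A[i]=24<=B[j]=39 take 24, i++
i=8 j=4: A[i]=33<=B[j]=39 take 33, i++
i=9 j=4: A[i]=38<=B[j]=39 take 38, i++
i=10 j=4: A[i]=39<=B[j]=39 take 39, i++
i=11 j=4: A done, take B[j]=39, j++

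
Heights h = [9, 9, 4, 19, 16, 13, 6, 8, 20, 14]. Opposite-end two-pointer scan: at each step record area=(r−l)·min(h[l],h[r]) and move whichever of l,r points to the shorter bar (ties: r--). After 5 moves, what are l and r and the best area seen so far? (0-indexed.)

l=4, r=8, best area=95

[0,9] min(9,14)*9=81 best=81 * → l++
[1,9] min(9,14)*8=72 best=81 → l++
[2,9] min(4,14)*7=28 best=81 → l++
[3,9] min(19,14)*6=84 best=84 * → r--
[3,8] min(19,20)*5=95 best=95 * → l++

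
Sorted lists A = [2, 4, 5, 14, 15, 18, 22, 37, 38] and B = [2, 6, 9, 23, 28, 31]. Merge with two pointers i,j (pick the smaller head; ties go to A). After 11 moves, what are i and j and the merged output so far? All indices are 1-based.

i=8, j=5, merged so far=[2, 2, 4, 5, 6, 9, 14, 15, 18, 22, 23]

[i=1,j=1] A[i]=2<=B[j]=2 take 2 → i++
[i=2,j=1] A[i]=4>B[j]=2 take 2 → j++
[i=2,j=2] A[i]=4<=B[j]=6 take 4 → i++
[i=3,j=2] A[i]=5<=B[j]=6 take 5 → i++
[i=4,j=2] A[i]=14>B[j]=6 take 6 → j++
[i=4,j=3] A[i]=14>B[j]=9 take 9 → j++
[i=4,j=4] A[i]=14<=B[j]=23 take 14 → i++
[i=5,j=4] A[i]=15<=B[j]=23 take 15 → i++
[i=6,j=4] A[i]=18<=B[j]=23 take 18 → i++
[i=7,j=4] A[i]=22<=B[j]=23 take 22 → i++
[i=8,j=4] A[i]=37>B[j]=23 take 23 → j++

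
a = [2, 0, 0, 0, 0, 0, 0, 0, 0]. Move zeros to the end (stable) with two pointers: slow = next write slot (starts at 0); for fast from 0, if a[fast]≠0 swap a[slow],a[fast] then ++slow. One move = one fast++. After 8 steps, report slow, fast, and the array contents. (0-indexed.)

(s=0,f=0) a[fast]=2≠0 swap→a[0]=2 → slow++,fast++
(s=1,f=1) a[fast]=0 → fast++
(s=1,f=2) a[fast]=0 → fast++
(s=1,f=3) a[fast]=0 → fast++
(s=1,f=4) a[fast]=0 → fast++
(s=1,f=5) a[fast]=0 → fast++
(s=1,f=6) a[fast]=0 → fast++
(s=1,f=7) a[fast]=0 → fast++

slow=1, fast=8, a=[2, 0, 0, 0, 0, 0, 0, 0, 0]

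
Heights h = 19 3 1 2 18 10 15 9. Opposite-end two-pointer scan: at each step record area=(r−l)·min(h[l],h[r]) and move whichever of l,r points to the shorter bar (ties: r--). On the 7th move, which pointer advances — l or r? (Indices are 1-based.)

r

[1,8] min(19,9)*7=63 best=63 * → r--
[1,7] min(19,15)*6=90 best=90 * → r--
[1,6] min(19,10)*5=50 best=90 → r--
[1,5] min(19,18)*4=72 best=90 → r--
[1,4] min(19,2)*3=6 best=90 → r--
[1,3] min(19,1)*2=2 best=90 → r--
[1,2] min(19,3)*1=3 best=90 → r--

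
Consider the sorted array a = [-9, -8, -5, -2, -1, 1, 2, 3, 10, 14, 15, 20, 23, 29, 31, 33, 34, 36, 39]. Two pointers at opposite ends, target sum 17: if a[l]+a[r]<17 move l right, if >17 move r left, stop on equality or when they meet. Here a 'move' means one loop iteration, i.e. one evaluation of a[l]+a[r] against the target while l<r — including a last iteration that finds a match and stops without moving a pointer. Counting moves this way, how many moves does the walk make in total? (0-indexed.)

[0,18] -9+39=30 >17 → r--
[0,17] -9+36=27 >17 → r--
[0,16] -9+34=25 >17 → r--
[0,15] -9+33=24 >17 → r--
[0,14] -9+31=22 >17 → r--
[0,13] -9+29=20 >17 → r--
[0,12] -9+23=14 <17 → l++
[1,12] -8+23=15 <17 → l++
[2,12] -5+23=18 >17 → r--
[2,11] -5+20=15 <17 → l++
[3,11] -2+20=18 >17 → r--
[3,10] -2+15=13 <17 → l++
[4,10] -1+15=14 <17 → l++
[5,10] 1+15=16 <17 → l++
[6,10] 2+15=17 → found

15 moves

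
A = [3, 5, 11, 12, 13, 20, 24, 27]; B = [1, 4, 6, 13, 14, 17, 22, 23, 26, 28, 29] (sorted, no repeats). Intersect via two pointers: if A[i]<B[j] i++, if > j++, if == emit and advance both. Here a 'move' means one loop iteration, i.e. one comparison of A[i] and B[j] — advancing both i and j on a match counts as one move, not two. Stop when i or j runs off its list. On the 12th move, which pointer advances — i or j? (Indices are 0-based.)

[i=0,j=0] 3>1 → j++
[i=0,j=1] 3<4 → i++
[i=1,j=1] 5>4 → j++
[i=1,j=2] 5<6 → i++
[i=2,j=2] 11>6 → j++
[i=2,j=3] 11<13 → i++
[i=3,j=3] 12<13 → i++
[i=4,j=3] 13==13 emit → i++,j++
[i=5,j=4] 20>14 → j++
[i=5,j=5] 20>17 → j++
[i=5,j=6] 20<22 → i++
[i=6,j=6] 24>22 → j++

j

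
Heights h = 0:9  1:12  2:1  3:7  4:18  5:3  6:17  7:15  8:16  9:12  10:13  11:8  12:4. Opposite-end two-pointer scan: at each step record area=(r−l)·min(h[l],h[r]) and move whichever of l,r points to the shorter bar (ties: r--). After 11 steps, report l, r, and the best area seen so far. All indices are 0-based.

l=4, r=5, best area=108

l=0 r=12: min(9,4)*12=48 best=48 *, r--
l=0 r=11: min(9,8)*11=88 best=88 *, r--
l=0 r=10: min(9,13)*10=90 best=90 *, l++
l=1 r=10: min(12,13)*9=108 best=108 *, l++
l=2 r=10: min(1,13)*8=8 best=108, l++
l=3 r=10: min(7,13)*7=49 best=108, l++
l=4 r=10: min(18,13)*6=78 best=108, r--
l=4 r=9: min(18,12)*5=60 best=108, r--
l=4 r=8: min(18,16)*4=64 best=108, r--
l=4 r=7: min(18,15)*3=45 best=108, r--
l=4 r=6: min(18,17)*2=34 best=108, r--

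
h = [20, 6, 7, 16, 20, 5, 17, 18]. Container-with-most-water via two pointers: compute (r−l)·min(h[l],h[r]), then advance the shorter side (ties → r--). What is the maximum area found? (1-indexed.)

max area = 126

[1,8] min(20,18)*7=126 best=126 * → r--
[1,7] min(20,17)*6=102 best=126 → r--
[1,6] min(20,5)*5=25 best=126 → r--
[1,5] min(20,20)*4=80 best=126 → r--
[1,4] min(20,16)*3=48 best=126 → r--
[1,3] min(20,7)*2=14 best=126 → r--
[1,2] min(20,6)*1=6 best=126 → r--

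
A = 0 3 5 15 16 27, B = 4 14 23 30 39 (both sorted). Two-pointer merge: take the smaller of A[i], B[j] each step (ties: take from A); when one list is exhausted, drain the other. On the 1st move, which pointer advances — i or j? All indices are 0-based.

[i=0,j=0] A[i]=0<=B[j]=4 take 0 → i++

i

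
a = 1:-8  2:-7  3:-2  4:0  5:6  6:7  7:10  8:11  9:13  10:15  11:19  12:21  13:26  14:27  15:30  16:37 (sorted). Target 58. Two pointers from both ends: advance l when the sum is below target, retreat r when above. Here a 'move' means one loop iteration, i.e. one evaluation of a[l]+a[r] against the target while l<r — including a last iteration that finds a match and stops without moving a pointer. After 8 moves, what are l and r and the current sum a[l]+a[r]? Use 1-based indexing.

l=1 r=16: -8+37=29 <58, l++
l=2 r=16: -7+37=30 <58, l++
l=3 r=16: -2+37=35 <58, l++
l=4 r=16: 0+37=37 <58, l++
l=5 r=16: 6+37=43 <58, l++
l=6 r=16: 7+37=44 <58, l++
l=7 r=16: 10+37=47 <58, l++
l=8 r=16: 11+37=48 <58, l++

l=9, r=16, sum=50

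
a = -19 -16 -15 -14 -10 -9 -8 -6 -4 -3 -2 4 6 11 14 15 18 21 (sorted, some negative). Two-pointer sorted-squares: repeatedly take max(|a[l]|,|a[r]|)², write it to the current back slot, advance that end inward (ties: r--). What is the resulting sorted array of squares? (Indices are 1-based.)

[4, 9, 16, 16, 36, 36, 64, 81, 100, 121, 196, 196, 225, 225, 256, 324, 361, 441]

l=1 r=18: |-19|<=|21| out[18]=441, r--
l=1 r=17: |-19|>|18| out[17]=361, l++
l=2 r=17: |-16|<=|18| out[16]=324, r--
l=2 r=16: |-16|>|15| out[15]=256, l++
l=3 r=16: |-15|<=|15| out[14]=225, r--
l=3 r=15: |-15|>|14| out[13]=225, l++
l=4 r=15: |-14|<=|14| out[12]=196, r--
l=4 r=14: |-14|>|11| out[11]=196, l++
l=5 r=14: |-10|<=|11| out[10]=121, r--
l=5 r=13: |-10|>|6| out[9]=100, l++
l=6 r=13: |-9|>|6| out[8]=81, l++
l=7 r=13: |-8|>|6| out[7]=64, l++
l=8 r=13: |-6|<=|6| out[6]=36, r--
l=8 r=12: |-6|>|4| out[5]=36, l++
l=9 r=12: |-4|<=|4| out[4]=16, r--
l=9 r=11: |-4|>|-2| out[3]=16, l++
l=10 r=11: |-3|>|-2| out[2]=9, l++
l=11 r=11: |-2|<=|-2| out[1]=4, r--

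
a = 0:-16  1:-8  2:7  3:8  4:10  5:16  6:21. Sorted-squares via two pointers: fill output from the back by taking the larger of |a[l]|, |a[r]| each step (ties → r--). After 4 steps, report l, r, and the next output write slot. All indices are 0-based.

l=1, r=3, next write slot=2

[0,6] |-16|<=|21| out[6]=441 → r--
[0,5] |-16|<=|16| out[5]=256 → r--
[0,4] |-16|>|10| out[4]=256 → l++
[1,4] |-8|<=|10| out[3]=100 → r--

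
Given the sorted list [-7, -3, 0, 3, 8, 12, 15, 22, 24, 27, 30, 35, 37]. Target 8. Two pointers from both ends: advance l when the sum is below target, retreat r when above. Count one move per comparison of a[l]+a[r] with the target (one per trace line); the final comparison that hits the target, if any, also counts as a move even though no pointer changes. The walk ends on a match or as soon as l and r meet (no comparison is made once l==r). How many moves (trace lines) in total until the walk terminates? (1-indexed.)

l=1 r=13: -7+37=30 >8, r--
l=1 r=12: -7+35=28 >8, r--
l=1 r=11: -7+30=23 >8, r--
l=1 r=10: -7+27=20 >8, r--
l=1 r=9: -7+24=17 >8, r--
l=1 r=8: -7+22=15 >8, r--
l=1 r=7: -7+15=8, found

7 moves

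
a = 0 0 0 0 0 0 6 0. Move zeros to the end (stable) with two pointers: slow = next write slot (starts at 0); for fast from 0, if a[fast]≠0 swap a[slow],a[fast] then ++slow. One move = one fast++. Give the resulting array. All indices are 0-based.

slow=0 fast=0: a[fast]=0, fast++
slow=0 fast=1: a[fast]=0, fast++
slow=0 fast=2: a[fast]=0, fast++
slow=0 fast=3: a[fast]=0, fast++
slow=0 fast=4: a[fast]=0, fast++
slow=0 fast=5: a[fast]=0, fast++
slow=0 fast=6: a[fast]=6≠0 swap→a[0]=6, slow++,fast++
slow=1 fast=7: a[fast]=0, fast++

[6, 0, 0, 0, 0, 0, 0, 0]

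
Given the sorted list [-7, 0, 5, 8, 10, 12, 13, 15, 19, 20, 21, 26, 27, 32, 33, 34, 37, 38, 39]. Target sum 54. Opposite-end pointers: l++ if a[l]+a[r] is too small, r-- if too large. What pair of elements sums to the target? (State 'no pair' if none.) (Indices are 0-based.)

(15, 39)

[0,18] -7+39=32 <54 → l++
[1,18] 0+39=39 <54 → l++
[2,18] 5+39=44 <54 → l++
[3,18] 8+39=47 <54 → l++
[4,18] 10+39=49 <54 → l++
[5,18] 12+39=51 <54 → l++
[6,18] 13+39=52 <54 → l++
[7,18] 15+39=54 → found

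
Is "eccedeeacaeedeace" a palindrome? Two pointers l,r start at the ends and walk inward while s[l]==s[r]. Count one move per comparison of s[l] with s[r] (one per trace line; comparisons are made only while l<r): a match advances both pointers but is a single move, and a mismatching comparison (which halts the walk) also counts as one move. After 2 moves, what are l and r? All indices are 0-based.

l=2, r=14

[0,16] 'e'=='e' → l++,r--
[1,15] 'c'=='c' → l++,r--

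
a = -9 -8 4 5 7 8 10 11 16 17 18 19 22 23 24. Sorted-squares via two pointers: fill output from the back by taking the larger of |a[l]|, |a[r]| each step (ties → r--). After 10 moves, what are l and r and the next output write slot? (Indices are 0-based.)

l=1, r=5, next write slot=4

[0,14] |-9|<=|24| out[14]=576 → r--
[0,13] |-9|<=|23| out[13]=529 → r--
[0,12] |-9|<=|22| out[12]=484 → r--
[0,11] |-9|<=|19| out[11]=361 → r--
[0,10] |-9|<=|18| out[10]=324 → r--
[0,9] |-9|<=|17| out[9]=289 → r--
[0,8] |-9|<=|16| out[8]=256 → r--
[0,7] |-9|<=|11| out[7]=121 → r--
[0,6] |-9|<=|10| out[6]=100 → r--
[0,5] |-9|>|8| out[5]=81 → l++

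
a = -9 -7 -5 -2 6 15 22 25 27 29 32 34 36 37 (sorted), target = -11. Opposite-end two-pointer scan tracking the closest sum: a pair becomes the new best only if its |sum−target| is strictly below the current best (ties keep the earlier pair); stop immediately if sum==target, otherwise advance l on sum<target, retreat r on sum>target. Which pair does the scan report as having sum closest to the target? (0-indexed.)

l=0 r=13: -9+37=28 d=39 *, r--
l=0 r=12: -9+36=27 d=38 *, r--
l=0 r=11: -9+34=25 d=36 *, r--
l=0 r=10: -9+32=23 d=34 *, r--
l=0 r=9: -9+29=20 d=31 *, r--
l=0 r=8: -9+27=18 d=29 *, r--
l=0 r=7: -9+25=16 d=27 *, r--
l=0 r=6: -9+22=13 d=24 *, r--
l=0 r=5: -9+15=6 d=17 *, r--
l=0 r=4: -9+6=-3 d=8 *, r--
l=0 r=3: -9+-2=-11 d=0 *, stop

pair (-9, -2) with sum -11 (|Δ|=0)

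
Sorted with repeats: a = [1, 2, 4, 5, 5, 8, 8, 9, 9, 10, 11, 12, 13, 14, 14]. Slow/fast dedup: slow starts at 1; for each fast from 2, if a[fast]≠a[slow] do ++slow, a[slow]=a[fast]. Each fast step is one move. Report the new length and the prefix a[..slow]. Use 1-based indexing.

slow=1 fast=2: a[fast]=2≠a[slow]=1 write a[2]=2, slow++,fast++
slow=2 fast=3: a[fast]=4≠a[slow]=2 write a[3]=4, slow++,fast++
slow=3 fast=4: a[fast]=5≠a[slow]=4 write a[4]=5, slow++,fast++
slow=4 fast=5: a[fast]=5=a[slow] dup, fast++
slow=4 fast=6: a[fast]=8≠a[slow]=5 write a[5]=8, slow++,fast++
slow=5 fast=7: a[fast]=8=a[slow] dup, fast++
slow=5 fast=8: a[fast]=9≠a[slow]=8 write a[6]=9, slow++,fast++
slow=6 fast=9: a[fast]=9=a[slow] dup, fast++
slow=6 fast=10: a[fast]=10≠a[slow]=9 write a[7]=10, slow++,fast++
slow=7 fast=11: a[fast]=11≠a[slow]=10 write a[8]=11, slow++,fast++
slow=8 fast=12: a[fast]=12≠a[slow]=11 write a[9]=12, slow++,fast++
slow=9 fast=13: a[fast]=13≠a[slow]=12 write a[10]=13, slow++,fast++
slow=10 fast=14: a[fast]=14≠a[slow]=13 write a[11]=14, slow++,fast++
slow=11 fast=15: a[fast]=14=a[slow] dup, fast++

length 11; prefix = [1, 2, 4, 5, 8, 9, 10, 11, 12, 13, 14]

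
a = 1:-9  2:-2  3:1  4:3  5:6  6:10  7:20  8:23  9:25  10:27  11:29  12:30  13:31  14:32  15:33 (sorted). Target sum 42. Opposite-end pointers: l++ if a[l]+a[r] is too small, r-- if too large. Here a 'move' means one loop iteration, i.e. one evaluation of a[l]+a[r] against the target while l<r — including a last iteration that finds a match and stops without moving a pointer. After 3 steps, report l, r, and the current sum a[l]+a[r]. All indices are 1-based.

l=4, r=15, sum=36

l=1 r=15: -9+33=24 <42, l++
l=2 r=15: -2+33=31 <42, l++
l=3 r=15: 1+33=34 <42, l++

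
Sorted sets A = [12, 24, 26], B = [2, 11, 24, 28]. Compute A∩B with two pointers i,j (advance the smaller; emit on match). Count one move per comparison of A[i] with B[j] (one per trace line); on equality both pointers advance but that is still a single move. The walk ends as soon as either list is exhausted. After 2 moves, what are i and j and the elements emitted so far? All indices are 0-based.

i=0 j=0: 12>2, j++
i=0 j=1: 12>11, j++

i=0, j=2, emitted=[]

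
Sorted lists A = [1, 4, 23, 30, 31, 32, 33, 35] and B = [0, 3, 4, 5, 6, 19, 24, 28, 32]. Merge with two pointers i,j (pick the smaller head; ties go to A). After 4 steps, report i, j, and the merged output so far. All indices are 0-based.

i=2, j=2, merged so far=[0, 1, 3, 4]

i=0 j=0: A[i]=1>B[j]=0 take 0, j++
i=0 j=1: A[i]=1<=B[j]=3 take 1, i++
i=1 j=1: A[i]=4>B[j]=3 take 3, j++
i=1 j=2: A[i]=4<=B[j]=4 take 4, i++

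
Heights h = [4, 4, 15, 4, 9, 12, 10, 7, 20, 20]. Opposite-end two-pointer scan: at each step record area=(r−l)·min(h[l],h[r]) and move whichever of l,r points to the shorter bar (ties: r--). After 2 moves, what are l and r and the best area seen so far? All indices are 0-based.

l=2, r=9, best area=36

l=0 r=9: min(4,20)*9=36 best=36 *, l++
l=1 r=9: min(4,20)*8=32 best=36, l++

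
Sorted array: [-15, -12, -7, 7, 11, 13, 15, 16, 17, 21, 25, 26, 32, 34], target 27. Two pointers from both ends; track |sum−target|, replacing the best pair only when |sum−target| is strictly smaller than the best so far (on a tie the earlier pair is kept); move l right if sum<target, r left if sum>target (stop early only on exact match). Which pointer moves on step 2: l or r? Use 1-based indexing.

[1,14] -15+34=19 d=8 * → l++
[2,14] -12+34=22 d=5 * → l++

l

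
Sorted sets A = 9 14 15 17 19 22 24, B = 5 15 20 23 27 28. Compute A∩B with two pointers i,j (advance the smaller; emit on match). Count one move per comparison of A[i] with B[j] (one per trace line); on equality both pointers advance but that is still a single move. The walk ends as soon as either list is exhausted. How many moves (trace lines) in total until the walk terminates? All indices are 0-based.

10 moves

i=0 j=0: 9>5, j++
i=0 j=1: 9<15, i++
i=1 j=1: 14<15, i++
i=2 j=1: 15==15 emit, i++,j++
i=3 j=2: 17<20, i++
i=4 j=2: 19<20, i++
i=5 j=2: 22>20, j++
i=5 j=3: 22<23, i++
i=6 j=3: 24>23, j++
i=6 j=4: 24<27, i++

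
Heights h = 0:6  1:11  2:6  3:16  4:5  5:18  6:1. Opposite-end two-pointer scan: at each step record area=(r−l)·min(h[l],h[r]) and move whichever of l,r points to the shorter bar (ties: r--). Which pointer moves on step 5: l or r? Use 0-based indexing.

l=0 r=6: min(6,1)*6=6 best=6 *, r--
l=0 r=5: min(6,18)*5=30 best=30 *, l++
l=1 r=5: min(11,18)*4=44 best=44 *, l++
l=2 r=5: min(6,18)*3=18 best=44, l++
l=3 r=5: min(16,18)*2=32 best=44, l++

l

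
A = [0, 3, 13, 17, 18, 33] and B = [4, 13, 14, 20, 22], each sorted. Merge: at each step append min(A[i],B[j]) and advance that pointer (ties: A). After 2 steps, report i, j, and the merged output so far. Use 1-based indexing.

[i=1,j=1] A[i]=0<=B[j]=4 take 0 → i++
[i=2,j=1] A[i]=3<=B[j]=4 take 3 → i++

i=3, j=1, merged so far=[0, 3]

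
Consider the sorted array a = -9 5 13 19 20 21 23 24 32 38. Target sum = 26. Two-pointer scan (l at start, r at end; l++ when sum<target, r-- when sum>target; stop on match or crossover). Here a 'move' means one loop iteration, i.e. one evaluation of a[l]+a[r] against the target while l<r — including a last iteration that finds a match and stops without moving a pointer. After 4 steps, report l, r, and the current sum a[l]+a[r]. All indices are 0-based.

l=0 r=9: -9+38=29 >26, r--
l=0 r=8: -9+32=23 <26, l++
l=1 r=8: 5+32=37 >26, r--
l=1 r=7: 5+24=29 >26, r--

l=1, r=6, sum=28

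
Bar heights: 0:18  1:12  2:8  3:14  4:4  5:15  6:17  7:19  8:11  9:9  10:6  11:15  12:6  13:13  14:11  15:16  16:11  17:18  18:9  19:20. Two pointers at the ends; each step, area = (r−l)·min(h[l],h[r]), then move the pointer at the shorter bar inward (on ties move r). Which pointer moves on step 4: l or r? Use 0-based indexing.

[0,19] min(18,20)*19=342 best=342 * → l++
[1,19] min(12,20)*18=216 best=342 → l++
[2,19] min(8,20)*17=136 best=342 → l++
[3,19] min(14,20)*16=224 best=342 → l++

l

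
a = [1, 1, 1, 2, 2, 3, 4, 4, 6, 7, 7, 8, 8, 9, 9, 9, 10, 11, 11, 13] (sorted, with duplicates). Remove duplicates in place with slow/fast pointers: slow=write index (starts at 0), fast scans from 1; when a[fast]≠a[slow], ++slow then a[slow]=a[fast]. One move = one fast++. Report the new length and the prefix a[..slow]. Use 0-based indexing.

length 11; prefix = [1, 2, 3, 4, 6, 7, 8, 9, 10, 11, 13]

(s=0,f=1) a[fast]=1=a[slow] dup → fast++
(s=0,f=2) a[fast]=1=a[slow] dup → fast++
(s=0,f=3) a[fast]=2≠a[slow]=1 write a[1]=2 → slow++,fast++
(s=1,f=4) a[fast]=2=a[slow] dup → fast++
(s=1,f=5) a[fast]=3≠a[slow]=2 write a[2]=3 → slow++,fast++
(s=2,f=6) a[fast]=4≠a[slow]=3 write a[3]=4 → slow++,fast++
(s=3,f=7) a[fast]=4=a[slow] dup → fast++
(s=3,f=8) a[fast]=6≠a[slow]=4 write a[4]=6 → slow++,fast++
(s=4,f=9) a[fast]=7≠a[slow]=6 write a[5]=7 → slow++,fast++
(s=5,f=10) a[fast]=7=a[slow] dup → fast++
(s=5,f=11) a[fast]=8≠a[slow]=7 write a[6]=8 → slow++,fast++
(s=6,f=12) a[fast]=8=a[slow] dup → fast++
(s=6,f=13) a[fast]=9≠a[slow]=8 write a[7]=9 → slow++,fast++
(s=7,f=14) a[fast]=9=a[slow] dup → fast++
(s=7,f=15) a[fast]=9=a[slow] dup → fast++
(s=7,f=16) a[fast]=10≠a[slow]=9 write a[8]=10 → slow++,fast++
(s=8,f=17) a[fast]=11≠a[slow]=10 write a[9]=11 → slow++,fast++
(s=9,f=18) a[fast]=11=a[slow] dup → fast++
(s=9,f=19) a[fast]=13≠a[slow]=11 write a[10]=13 → slow++,fast++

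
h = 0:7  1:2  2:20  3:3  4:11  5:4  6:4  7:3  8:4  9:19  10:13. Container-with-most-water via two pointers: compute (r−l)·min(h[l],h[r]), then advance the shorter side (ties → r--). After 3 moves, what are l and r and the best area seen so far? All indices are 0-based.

l=2, r=9, best area=104

[0,10] min(7,13)*10=70 best=70 * → l++
[1,10] min(2,13)*9=18 best=70 → l++
[2,10] min(20,13)*8=104 best=104 * → r--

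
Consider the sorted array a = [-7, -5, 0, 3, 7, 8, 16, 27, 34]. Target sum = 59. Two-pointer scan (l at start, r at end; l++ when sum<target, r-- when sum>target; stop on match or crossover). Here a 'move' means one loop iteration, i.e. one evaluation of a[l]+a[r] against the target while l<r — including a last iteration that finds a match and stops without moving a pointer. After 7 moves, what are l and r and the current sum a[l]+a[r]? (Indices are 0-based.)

[0,8] -7+34=27 <59 → l++
[1,8] -5+34=29 <59 → l++
[2,8] 0+34=34 <59 → l++
[3,8] 3+34=37 <59 → l++
[4,8] 7+34=41 <59 → l++
[5,8] 8+34=42 <59 → l++
[6,8] 16+34=50 <59 → l++

l=7, r=8, sum=61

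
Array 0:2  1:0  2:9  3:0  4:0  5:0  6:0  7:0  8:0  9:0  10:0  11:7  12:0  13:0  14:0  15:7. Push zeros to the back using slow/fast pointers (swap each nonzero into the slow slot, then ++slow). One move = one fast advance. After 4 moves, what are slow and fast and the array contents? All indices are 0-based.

slow=0 fast=0: a[fast]=2≠0 swap→a[0]=2, slow++,fast++
slow=1 fast=1: a[fast]=0, fast++
slow=1 fast=2: a[fast]=9≠0 swap→a[1]=9, slow++,fast++
slow=2 fast=3: a[fast]=0, fast++

slow=2, fast=4, a=[2, 9, 0, 0, 0, 0, 0, 0, 0, 0, 0, 7, 0, 0, 0, 7]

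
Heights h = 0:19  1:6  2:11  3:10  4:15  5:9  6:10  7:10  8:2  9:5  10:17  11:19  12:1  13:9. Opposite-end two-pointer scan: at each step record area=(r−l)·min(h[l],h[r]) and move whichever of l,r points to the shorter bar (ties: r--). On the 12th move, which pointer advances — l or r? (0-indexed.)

[0,13] min(19,9)*13=117 best=117 * → r--
[0,12] min(19,1)*12=12 best=117 → r--
[0,11] min(19,19)*11=209 best=209 * → r--
[0,10] min(19,17)*10=170 best=209 → r--
[0,9] min(19,5)*9=45 best=209 → r--
[0,8] min(19,2)*8=16 best=209 → r--
[0,7] min(19,10)*7=70 best=209 → r--
[0,6] min(19,10)*6=60 best=209 → r--
[0,5] min(19,9)*5=45 best=209 → r--
[0,4] min(19,15)*4=60 best=209 → r--
[0,3] min(19,10)*3=30 best=209 → r--
[0,2] min(19,11)*2=22 best=209 → r--

r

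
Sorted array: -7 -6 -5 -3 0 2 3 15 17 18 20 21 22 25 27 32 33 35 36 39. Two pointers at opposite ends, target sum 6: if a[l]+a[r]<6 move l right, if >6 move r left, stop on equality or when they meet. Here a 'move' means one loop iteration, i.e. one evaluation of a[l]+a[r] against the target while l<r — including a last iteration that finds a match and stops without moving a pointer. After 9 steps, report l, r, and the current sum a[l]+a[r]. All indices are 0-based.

l=0, r=10, sum=13

[0,19] -7+39=32 >6 → r--
[0,18] -7+36=29 >6 → r--
[0,17] -7+35=28 >6 → r--
[0,16] -7+33=26 >6 → r--
[0,15] -7+32=25 >6 → r--
[0,14] -7+27=20 >6 → r--
[0,13] -7+25=18 >6 → r--
[0,12] -7+22=15 >6 → r--
[0,11] -7+21=14 >6 → r--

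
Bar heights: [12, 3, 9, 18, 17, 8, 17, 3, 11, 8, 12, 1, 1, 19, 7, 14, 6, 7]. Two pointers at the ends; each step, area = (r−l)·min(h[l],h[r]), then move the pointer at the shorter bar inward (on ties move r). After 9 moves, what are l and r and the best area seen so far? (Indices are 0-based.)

l=5, r=13, best area=180

l=0 r=17: min(12,7)*17=119 best=119 *, r--
l=0 r=16: min(12,6)*16=96 best=119, r--
l=0 r=15: min(12,14)*15=180 best=180 *, l++
l=1 r=15: min(3,14)*14=42 best=180, l++
l=2 r=15: min(9,14)*13=117 best=180, l++
l=3 r=15: min(18,14)*12=168 best=180, r--
l=3 r=14: min(18,7)*11=77 best=180, r--
l=3 r=13: min(18,19)*10=180 best=180, l++
l=4 r=13: min(17,19)*9=153 best=180, l++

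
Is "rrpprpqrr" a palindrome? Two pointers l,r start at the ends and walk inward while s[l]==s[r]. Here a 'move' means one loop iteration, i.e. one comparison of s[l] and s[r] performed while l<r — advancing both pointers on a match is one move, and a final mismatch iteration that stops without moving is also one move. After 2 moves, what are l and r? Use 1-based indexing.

l=3, r=7

l=1 r=9: 'r'=='r', l++,r--
l=2 r=8: 'r'=='r', l++,r--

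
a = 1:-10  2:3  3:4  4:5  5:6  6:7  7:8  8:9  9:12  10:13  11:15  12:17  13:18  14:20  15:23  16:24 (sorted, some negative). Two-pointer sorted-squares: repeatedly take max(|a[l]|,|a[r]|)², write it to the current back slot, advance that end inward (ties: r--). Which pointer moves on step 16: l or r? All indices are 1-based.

[1,16] |-10|<=|24| out[16]=576 → r--
[1,15] |-10|<=|23| out[15]=529 → r--
[1,14] |-10|<=|20| out[14]=400 → r--
[1,13] |-10|<=|18| out[13]=324 → r--
[1,12] |-10|<=|17| out[12]=289 → r--
[1,11] |-10|<=|15| out[11]=225 → r--
[1,10] |-10|<=|13| out[10]=169 → r--
[1,9] |-10|<=|12| out[9]=144 → r--
[1,8] |-10|>|9| out[8]=100 → l++
[2,8] |3|<=|9| out[7]=81 → r--
[2,7] |3|<=|8| out[6]=64 → r--
[2,6] |3|<=|7| out[5]=49 → r--
[2,5] |3|<=|6| out[4]=36 → r--
[2,4] |3|<=|5| out[3]=25 → r--
[2,3] |3|<=|4| out[2]=16 → r--
[2,2] |3|<=|3| out[1]=9 → r--

r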